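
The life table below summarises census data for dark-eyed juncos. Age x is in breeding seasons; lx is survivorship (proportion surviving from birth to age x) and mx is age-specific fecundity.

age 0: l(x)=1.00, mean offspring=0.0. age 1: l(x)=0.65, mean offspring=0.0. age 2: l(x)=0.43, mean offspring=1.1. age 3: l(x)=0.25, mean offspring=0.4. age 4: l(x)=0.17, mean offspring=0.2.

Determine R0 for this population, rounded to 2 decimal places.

0.61

lx·mx by age: 0, 0, 0.473, 0.1, 0.034
R0 = Σ lx·mx = 0.607 → 0.61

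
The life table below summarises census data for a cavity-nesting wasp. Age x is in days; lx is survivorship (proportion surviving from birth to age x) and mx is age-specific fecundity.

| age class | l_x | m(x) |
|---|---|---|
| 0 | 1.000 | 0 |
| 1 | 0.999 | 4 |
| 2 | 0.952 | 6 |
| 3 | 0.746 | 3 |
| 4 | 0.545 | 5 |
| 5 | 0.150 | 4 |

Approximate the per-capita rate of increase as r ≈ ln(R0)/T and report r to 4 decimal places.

R0 = Σ lx·mx = 0 + 3.996 + 5.712 + 2.238 + 2.725 + 0.6 = 15.271
Σ x·lx·mx = 36.034; T = 36.034/15.271 = 2.35964…
r ≈ ln(R0)/T = ln(15.271)/2.35964… = 1.155244… → 1.1552

1.1552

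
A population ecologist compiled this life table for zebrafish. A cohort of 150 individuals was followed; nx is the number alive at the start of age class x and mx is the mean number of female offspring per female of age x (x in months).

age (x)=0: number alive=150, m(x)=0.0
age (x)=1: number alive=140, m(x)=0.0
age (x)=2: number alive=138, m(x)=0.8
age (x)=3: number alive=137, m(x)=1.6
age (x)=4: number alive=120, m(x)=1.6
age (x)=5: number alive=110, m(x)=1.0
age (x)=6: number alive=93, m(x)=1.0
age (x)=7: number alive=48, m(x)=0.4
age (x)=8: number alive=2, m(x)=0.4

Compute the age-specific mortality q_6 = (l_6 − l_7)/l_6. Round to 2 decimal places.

0.48

lx = nx/n0 = nx/150: 1, 0.93333…, 0.92, 0.91333…, 0.8, 0.73333…, 0.62, 0.32, 0.01333…
q_6 = (l_6 − l_7) / l_6 = (0.62 − 0.32) / 0.62
     = 0.3 / 0.62 = 0.483871… → 0.48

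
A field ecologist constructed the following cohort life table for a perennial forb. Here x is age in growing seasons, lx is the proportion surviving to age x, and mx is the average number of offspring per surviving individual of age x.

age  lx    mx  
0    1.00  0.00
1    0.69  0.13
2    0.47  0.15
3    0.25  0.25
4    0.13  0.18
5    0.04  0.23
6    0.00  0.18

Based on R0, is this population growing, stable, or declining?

declining

R0 = Σ lx·mx = 0 + 0.0897 + 0.0705 + 0.0625 + 0.0234 + 0.0092 + 0 = 0.2553
R0 < 1, so the population is declining.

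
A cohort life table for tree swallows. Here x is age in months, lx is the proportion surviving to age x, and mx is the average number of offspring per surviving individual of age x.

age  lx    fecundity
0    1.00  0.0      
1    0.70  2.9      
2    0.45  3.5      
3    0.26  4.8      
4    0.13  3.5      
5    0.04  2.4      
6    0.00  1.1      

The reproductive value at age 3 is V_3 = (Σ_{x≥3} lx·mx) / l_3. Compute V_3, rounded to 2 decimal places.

lx·mx for x ≥ 3: 1.248, 0.455, 0.096, 0 → sum = 1.799
V_3 = 1.799 / l_3 = 1.799 / 0.26 = 6.919231… → 6.92

6.92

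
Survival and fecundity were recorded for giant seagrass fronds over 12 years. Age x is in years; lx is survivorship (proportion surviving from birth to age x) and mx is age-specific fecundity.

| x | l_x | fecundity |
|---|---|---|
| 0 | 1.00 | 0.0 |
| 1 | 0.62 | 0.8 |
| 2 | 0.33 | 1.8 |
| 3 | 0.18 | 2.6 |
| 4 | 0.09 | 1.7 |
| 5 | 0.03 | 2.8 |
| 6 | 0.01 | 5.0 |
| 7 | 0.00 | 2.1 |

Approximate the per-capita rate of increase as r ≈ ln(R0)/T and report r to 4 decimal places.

0.2557

R0 = Σ lx·mx = 0 + 0.496 + 0.594 + 0.468 + 0.153 + 0.084 + 0.05 + 0 = 1.845
Σ x·lx·mx = 4.42; T = 4.42/1.845 = 2.39566…
r ≈ ln(R0)/T = ln(1.845)/2.39566… = 0.255662… → 0.2557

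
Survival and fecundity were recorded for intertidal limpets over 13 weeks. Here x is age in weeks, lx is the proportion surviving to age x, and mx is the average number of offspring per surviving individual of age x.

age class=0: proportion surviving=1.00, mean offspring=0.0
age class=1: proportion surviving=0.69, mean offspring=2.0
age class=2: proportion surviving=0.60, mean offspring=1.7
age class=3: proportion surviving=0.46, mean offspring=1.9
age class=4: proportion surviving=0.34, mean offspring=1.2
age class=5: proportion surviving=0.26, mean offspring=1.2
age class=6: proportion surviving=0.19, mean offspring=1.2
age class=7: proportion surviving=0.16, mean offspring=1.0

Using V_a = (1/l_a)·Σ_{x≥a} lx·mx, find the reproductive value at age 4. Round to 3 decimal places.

lx·mx for x ≥ 4: 0.408, 0.312, 0.228, 0.16 → sum = 1.108
V_4 = 1.108 / l_4 = 1.108 / 0.34 = 3.258824… → 3.259

3.259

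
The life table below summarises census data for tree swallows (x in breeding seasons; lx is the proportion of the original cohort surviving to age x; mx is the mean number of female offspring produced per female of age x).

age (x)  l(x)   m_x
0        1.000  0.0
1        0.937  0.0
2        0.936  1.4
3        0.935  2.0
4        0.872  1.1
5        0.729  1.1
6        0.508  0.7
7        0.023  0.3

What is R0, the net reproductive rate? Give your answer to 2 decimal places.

lx·mx by age: 0, 0, 1.3104, 1.87, 0.9592, 0.8019, 0.3556, 0.0069
R0 = Σ lx·mx = 5.304 → 5.30

5.30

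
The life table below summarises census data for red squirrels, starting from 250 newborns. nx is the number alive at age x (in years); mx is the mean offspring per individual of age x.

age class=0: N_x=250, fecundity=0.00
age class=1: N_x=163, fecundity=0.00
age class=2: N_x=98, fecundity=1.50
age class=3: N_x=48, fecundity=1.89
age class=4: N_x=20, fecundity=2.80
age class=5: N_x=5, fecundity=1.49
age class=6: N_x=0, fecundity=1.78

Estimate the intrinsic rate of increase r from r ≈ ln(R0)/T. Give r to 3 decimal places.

lx = nx/n0 = nx/250: 1, 0.652, 0.392, 0.192, 0.08, 0.02, 0
R0 = Σ lx·mx = 0 + 0 + 0.588 + 0.36288 + 0.224 + 0.0298 + 0 = 1.20468
Σ x·lx·mx = 3.30964; T = 3.30964/1.20468 = 2.74732…
r ≈ ln(R0)/T = ln(1.20468)/2.74732… = 0.06778… → 0.068

0.068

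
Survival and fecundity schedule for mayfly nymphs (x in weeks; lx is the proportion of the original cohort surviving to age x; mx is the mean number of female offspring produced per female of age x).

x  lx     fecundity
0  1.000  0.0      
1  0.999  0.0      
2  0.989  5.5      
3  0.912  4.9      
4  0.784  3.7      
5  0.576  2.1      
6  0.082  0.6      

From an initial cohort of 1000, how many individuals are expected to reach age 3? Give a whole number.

912

Expected survivors = N0 · l_3 = 1000 × 0.912 = 912 → 912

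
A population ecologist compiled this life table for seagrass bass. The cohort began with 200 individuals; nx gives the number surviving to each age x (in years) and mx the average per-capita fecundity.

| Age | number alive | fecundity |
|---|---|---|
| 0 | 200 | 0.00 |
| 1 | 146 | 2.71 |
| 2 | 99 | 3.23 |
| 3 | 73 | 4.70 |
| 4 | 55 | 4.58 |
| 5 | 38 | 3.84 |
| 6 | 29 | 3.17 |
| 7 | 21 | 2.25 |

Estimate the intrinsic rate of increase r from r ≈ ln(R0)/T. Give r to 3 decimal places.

lx = nx/n0 = nx/200: 1, 0.73, 0.495, 0.365, 0.275, 0.19, 0.145, 0.105
R0 = Σ lx·mx = 0 + 1.9783 + 1.59885 + 1.7155 + 1.2595 + 0.7296 + 0.45965 + 0.23625 = 7.97765
Σ x·lx·mx = 23.42015; T = 23.42015/7.97765 = 2.93572…
r ≈ ln(R0)/T = ln(7.97765)/2.93572… = 0.70737… → 0.707

0.707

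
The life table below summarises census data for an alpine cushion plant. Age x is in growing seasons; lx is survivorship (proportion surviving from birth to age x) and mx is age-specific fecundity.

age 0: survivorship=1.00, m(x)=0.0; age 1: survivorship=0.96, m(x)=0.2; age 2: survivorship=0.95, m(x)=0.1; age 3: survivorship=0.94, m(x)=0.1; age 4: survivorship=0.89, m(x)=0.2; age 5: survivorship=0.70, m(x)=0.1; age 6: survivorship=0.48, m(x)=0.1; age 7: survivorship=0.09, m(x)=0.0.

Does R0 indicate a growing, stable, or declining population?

R0 = Σ lx·mx = 0 + 0.192 + 0.095 + 0.094 + 0.178 + 0.07 + 0.048 + 0 = 0.677
R0 < 1, so the population is declining.

declining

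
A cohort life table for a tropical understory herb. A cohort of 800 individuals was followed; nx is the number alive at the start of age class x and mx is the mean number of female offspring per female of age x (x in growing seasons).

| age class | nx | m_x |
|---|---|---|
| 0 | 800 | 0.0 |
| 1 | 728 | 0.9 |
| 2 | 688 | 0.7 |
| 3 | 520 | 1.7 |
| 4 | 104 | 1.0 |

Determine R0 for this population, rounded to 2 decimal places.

lx = nx/n0 = nx/800: 1, 0.91, 0.86, 0.65, 0.13
lx·mx by age: 0, 0.819, 0.602, 1.105, 0.13
R0 = Σ lx·mx = 2.656 → 2.66

2.66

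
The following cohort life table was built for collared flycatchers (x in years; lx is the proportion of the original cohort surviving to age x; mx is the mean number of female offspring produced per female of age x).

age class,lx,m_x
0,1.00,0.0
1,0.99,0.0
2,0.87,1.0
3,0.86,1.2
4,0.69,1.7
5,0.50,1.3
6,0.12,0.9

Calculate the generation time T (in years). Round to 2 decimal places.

lx·mx: 0, 0, 0.87, 1.032, 1.173, 0.65, 0.108 → R0 = 3.833
x·lx·mx: 0, 0, 1.74, 3.096, 4.692, 3.25, 0.648 → Σ = 13.426
T = 13.426 / 3.833 = 3.502739… → 3.50

3.50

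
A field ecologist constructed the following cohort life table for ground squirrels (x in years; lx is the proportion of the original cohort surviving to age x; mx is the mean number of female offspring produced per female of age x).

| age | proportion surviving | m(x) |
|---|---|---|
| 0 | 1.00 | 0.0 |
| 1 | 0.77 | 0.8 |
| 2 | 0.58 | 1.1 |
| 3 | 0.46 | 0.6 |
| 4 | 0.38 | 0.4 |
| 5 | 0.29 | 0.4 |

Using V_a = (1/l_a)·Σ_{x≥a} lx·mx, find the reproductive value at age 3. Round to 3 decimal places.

1.183

lx·mx for x ≥ 3: 0.276, 0.152, 0.116 → sum = 0.544
V_3 = 0.544 / l_3 = 0.544 / 0.46 = 1.182609… → 1.183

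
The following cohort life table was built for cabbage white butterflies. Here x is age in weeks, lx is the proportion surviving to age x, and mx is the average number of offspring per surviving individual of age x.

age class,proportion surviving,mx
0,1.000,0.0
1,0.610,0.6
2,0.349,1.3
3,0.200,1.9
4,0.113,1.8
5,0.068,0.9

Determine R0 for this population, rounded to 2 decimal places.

1.46

lx·mx by age: 0, 0.366, 0.4537, 0.38, 0.2034, 0.0612
R0 = Σ lx·mx = 1.4643 → 1.46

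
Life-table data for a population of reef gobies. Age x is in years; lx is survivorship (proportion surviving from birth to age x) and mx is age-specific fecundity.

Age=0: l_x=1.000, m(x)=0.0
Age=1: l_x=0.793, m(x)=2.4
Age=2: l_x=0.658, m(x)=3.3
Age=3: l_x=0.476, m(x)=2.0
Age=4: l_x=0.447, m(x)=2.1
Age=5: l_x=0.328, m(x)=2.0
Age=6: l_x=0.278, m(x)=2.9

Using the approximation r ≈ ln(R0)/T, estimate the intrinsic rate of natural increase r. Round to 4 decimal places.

R0 = Σ lx·mx = 0 + 1.9032 + 2.1714 + 0.952 + 0.9387 + 0.656 + 0.8062 = 7.4275
Σ x·lx·mx = 20.974; T = 20.974/7.4275 = 2.82383…
r ≈ ln(R0)/T = ln(7.4275)/2.82383… = 0.710096… → 0.7101

0.7101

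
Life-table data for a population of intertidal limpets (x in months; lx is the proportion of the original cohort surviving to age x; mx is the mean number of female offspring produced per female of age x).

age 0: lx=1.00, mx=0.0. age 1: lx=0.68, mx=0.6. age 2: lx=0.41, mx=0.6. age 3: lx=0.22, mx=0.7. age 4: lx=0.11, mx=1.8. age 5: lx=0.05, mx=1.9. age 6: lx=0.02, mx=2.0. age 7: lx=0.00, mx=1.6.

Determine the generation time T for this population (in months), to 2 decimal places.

lx·mx: 0, 0.408, 0.246, 0.154, 0.198, 0.095, 0.04, 0 → R0 = 1.141
x·lx·mx: 0, 0.408, 0.492, 0.462, 0.792, 0.475, 0.24, 0 → Σ = 2.869
T = 2.869 / 1.141 = 2.514461… → 2.51

2.51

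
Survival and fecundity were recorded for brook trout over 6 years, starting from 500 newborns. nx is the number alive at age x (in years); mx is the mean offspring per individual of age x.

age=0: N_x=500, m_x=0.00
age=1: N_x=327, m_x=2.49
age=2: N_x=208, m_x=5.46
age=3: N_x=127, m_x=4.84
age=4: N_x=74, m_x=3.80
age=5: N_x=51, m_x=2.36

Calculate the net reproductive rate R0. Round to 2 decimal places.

lx = nx/n0 = nx/500: 1, 0.654, 0.416, 0.254, 0.148, 0.102
lx·mx by age: 0, 1.62846, 2.27136, 1.22936, 0.5624, 0.24072
R0 = Σ lx·mx = 5.9323 → 5.93

5.93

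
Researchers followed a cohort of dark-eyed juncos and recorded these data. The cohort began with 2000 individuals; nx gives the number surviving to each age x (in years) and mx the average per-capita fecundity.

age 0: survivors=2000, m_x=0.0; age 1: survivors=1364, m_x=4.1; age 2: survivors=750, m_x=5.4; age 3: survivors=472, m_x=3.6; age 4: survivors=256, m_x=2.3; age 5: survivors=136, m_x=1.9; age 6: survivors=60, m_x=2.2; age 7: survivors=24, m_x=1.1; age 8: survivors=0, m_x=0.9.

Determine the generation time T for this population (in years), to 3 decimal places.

lx = nx/n0 = nx/2000: 1, 0.682, 0.375, 0.236, 0.128, 0.068, 0.03, 0.012, 0
lx·mx: 0, 2.7962, 2.025, 0.8496, 0.2944, 0.1292, 0.066, 0.0132, 0 → R0 = 6.1736
x·lx·mx: 0, 2.7962, 4.05, 2.5488, 1.1776, 0.646, 0.396, 0.0924, 0 → Σ = 11.707
T = 11.707 / 6.1736 = 1.8963… → 1.896

1.896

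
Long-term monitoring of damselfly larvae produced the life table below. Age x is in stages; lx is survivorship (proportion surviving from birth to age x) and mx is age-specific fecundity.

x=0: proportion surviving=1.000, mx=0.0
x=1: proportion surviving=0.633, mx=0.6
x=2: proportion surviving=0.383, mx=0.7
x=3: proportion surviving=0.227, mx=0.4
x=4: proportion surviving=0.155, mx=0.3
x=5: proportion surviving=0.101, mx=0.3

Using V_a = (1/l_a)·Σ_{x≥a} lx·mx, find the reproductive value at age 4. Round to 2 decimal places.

lx·mx for x ≥ 4: 0.0465, 0.0303 → sum = 0.0768
V_4 = 0.0768 / l_4 = 0.0768 / 0.155 = 0.495484… → 0.50

0.50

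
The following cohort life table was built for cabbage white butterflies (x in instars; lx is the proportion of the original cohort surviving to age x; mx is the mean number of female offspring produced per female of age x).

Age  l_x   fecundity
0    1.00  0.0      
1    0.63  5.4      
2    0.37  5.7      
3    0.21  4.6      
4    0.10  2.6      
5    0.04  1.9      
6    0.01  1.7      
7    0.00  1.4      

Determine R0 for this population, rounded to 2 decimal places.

lx·mx by age: 0, 3.402, 2.109, 0.966, 0.26, 0.076, 0.017, 0
R0 = Σ lx·mx = 6.83 → 6.83

6.83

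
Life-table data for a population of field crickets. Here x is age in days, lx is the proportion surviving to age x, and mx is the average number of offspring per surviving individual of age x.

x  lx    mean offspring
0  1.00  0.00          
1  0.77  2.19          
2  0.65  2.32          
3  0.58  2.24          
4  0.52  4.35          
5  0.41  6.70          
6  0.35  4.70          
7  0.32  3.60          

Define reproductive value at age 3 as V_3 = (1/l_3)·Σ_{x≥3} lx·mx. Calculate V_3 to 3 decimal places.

15.699

lx·mx for x ≥ 3: 1.2992, 2.262, 2.747, 1.645, 1.152 → sum = 9.1052
V_3 = 9.1052 / l_3 = 9.1052 / 0.58 = 15.698621… → 15.699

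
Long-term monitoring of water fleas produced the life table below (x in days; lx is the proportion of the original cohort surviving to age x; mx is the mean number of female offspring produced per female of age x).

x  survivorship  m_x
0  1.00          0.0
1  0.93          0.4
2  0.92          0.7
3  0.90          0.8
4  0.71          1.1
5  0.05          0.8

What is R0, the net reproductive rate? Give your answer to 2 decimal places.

lx·mx by age: 0, 0.372, 0.644, 0.72, 0.781, 0.04
R0 = Σ lx·mx = 2.557 → 2.56

2.56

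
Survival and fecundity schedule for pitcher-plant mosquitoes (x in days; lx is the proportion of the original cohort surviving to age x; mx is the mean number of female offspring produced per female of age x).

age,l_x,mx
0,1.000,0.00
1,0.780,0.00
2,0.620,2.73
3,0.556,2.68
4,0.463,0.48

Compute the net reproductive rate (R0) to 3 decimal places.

lx·mx by age: 0, 0, 1.6926, 1.49008, 0.22224
R0 = Σ lx·mx = 3.40492 → 3.405

3.405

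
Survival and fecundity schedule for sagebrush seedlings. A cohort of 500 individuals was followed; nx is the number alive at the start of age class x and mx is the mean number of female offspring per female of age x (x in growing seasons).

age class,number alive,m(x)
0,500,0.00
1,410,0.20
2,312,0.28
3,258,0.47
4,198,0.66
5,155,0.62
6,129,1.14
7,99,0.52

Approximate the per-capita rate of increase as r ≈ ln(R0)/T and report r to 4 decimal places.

0.0897

lx = nx/n0 = nx/500: 1, 0.82, 0.624, 0.516, 0.396, 0.31, 0.258, 0.198
R0 = Σ lx·mx = 0 + 0.164 + 0.17472 + 0.24252 + 0.26136 + 0.1922 + 0.29412 + 0.10296 = 1.43188
Σ x·lx·mx = 5.73288; T = 5.73288/1.43188 = 4.00374…
r ≈ ln(R0)/T = ln(1.43188)/4.00374… = 0.089663… → 0.0897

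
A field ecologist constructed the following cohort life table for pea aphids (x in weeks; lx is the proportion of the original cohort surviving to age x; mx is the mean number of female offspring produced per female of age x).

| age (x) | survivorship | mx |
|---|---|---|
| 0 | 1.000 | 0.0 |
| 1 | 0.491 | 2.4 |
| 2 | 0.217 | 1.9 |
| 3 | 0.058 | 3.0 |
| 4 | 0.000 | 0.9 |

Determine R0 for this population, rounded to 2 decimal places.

1.76

lx·mx by age: 0, 1.1784, 0.4123, 0.174, 0
R0 = Σ lx·mx = 1.7647 → 1.76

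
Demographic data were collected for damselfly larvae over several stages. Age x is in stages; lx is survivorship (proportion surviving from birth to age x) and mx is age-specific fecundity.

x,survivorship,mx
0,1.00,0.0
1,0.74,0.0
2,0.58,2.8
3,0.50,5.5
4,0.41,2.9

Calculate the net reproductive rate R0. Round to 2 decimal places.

5.56

lx·mx by age: 0, 0, 1.624, 2.75, 1.189
R0 = Σ lx·mx = 5.563 → 5.56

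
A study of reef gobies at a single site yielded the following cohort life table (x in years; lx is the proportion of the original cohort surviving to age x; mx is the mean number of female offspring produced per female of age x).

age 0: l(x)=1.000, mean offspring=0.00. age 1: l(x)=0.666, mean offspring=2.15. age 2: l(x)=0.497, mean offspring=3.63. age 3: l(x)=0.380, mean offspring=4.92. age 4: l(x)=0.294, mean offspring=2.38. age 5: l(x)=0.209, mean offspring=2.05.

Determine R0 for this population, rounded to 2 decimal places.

6.23

lx·mx by age: 0, 1.4319, 1.80411, 1.8696, 0.69972, 0.42845
R0 = Σ lx·mx = 6.23378 → 6.23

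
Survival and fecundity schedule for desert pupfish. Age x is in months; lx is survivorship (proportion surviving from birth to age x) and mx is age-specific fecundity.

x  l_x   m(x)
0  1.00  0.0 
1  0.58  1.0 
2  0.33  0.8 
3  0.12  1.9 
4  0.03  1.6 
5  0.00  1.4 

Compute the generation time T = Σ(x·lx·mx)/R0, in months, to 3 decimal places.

lx·mx: 0, 0.58, 0.264, 0.228, 0.048, 0 → R0 = 1.12
x·lx·mx: 0, 0.58, 0.528, 0.684, 0.192, 0 → Σ = 1.984
T = 1.984 / 1.12 = 1.771429… → 1.771

1.771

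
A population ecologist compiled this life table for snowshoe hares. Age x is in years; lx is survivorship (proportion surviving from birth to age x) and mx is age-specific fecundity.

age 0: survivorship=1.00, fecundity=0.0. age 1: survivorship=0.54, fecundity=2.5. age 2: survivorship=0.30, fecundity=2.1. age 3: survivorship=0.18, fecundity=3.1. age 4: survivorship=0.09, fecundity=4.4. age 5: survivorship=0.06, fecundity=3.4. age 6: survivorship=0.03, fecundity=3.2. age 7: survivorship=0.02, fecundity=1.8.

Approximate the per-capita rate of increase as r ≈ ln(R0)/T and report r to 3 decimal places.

R0 = Σ lx·mx = 0 + 1.35 + 0.63 + 0.558 + 0.396 + 0.204 + 0.096 + 0.036 = 3.27
Σ x·lx·mx = 7.716; T = 7.716/3.27 = 2.35963…
r ≈ ln(R0)/T = ln(3.27)/2.35963… = 0.50211… → 0.502

0.502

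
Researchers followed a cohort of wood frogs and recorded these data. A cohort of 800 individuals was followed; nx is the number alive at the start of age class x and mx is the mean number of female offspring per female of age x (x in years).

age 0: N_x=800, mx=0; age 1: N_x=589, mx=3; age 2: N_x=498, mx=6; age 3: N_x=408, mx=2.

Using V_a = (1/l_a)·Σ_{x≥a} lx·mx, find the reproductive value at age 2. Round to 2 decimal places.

7.64

lx = nx/n0 = nx/800: 1, 0.73625, 0.6225, 0.51
lx·mx for x ≥ 2: 3.735, 1.02 → sum = 4.755
V_2 = 4.755 / l_2 = 4.755 / 0.6225 = 7.638554… → 7.64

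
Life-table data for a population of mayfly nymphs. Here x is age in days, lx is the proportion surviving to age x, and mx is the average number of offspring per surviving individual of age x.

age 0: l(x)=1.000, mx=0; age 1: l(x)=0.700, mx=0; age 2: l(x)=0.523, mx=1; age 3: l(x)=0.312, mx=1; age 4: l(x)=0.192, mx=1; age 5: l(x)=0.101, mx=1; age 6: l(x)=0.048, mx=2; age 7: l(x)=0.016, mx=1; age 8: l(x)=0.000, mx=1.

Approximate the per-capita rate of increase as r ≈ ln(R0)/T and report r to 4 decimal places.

0.0676

R0 = Σ lx·mx = 0 + 0 + 0.523 + 0.312 + 0.192 + 0.101 + 0.096 + 0.016 + 0 = 1.24
Σ x·lx·mx = 3.943; T = 3.943/1.24 = 3.17984…
r ≈ ln(R0)/T = ln(1.24)/3.17984… = 0.067649… → 0.0676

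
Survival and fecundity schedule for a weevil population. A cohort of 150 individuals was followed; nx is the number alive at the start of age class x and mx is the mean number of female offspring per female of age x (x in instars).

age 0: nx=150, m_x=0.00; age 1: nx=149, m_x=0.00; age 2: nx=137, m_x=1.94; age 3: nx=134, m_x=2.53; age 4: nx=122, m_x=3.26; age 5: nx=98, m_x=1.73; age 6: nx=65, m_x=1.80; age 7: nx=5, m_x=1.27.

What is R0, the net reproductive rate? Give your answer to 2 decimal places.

lx = nx/n0 = nx/150: 1, 0.99333…, 0.91333…, 0.89333…, 0.81333…, 0.65333…, 0.43333…, 0.03333…
lx·mx by age: 0, 0, 1.771867…, 2.260133…, 2.651467…, 1.130267…, 0.78…, 0.042333…
R0 = Σ lx·mx = 8.636067… → 8.64

8.64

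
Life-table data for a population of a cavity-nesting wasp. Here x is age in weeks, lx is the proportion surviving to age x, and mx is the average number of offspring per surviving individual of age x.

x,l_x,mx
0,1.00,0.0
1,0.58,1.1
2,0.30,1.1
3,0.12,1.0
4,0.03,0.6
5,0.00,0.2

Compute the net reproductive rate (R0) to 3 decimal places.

lx·mx by age: 0, 0.638, 0.33, 0.12, 0.018, 0
R0 = Σ lx·mx = 1.106 → 1.106

1.106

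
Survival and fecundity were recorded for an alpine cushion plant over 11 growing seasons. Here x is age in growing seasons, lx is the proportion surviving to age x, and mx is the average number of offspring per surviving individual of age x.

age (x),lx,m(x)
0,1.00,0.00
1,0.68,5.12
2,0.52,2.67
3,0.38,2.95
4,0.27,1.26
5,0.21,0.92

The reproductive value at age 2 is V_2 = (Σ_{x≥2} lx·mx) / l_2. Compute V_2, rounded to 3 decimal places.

lx·mx for x ≥ 2: 1.3884, 1.121, 0.3402, 0.1932 → sum = 3.0428
V_2 = 3.0428 / l_2 = 3.0428 / 0.52 = 5.851538… → 5.852

5.852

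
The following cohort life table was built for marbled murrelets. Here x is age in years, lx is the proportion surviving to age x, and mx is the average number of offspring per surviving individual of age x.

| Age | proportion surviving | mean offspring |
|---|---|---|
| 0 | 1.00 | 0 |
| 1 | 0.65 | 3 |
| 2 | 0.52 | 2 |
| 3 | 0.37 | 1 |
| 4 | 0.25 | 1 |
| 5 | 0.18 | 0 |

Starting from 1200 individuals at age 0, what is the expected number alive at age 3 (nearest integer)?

Expected survivors = N0 · l_3 = 1200 × 0.37 = 444 → 444

444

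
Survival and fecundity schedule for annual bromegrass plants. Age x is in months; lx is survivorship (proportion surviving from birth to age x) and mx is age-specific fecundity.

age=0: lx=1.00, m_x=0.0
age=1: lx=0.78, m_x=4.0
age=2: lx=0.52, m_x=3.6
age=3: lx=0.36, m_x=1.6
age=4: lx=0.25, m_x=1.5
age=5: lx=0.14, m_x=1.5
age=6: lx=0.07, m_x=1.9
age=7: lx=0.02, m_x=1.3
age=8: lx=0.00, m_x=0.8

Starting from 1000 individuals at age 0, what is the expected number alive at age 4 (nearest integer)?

Expected survivors = N0 · l_4 = 1000 × 0.25 = 250 → 250

250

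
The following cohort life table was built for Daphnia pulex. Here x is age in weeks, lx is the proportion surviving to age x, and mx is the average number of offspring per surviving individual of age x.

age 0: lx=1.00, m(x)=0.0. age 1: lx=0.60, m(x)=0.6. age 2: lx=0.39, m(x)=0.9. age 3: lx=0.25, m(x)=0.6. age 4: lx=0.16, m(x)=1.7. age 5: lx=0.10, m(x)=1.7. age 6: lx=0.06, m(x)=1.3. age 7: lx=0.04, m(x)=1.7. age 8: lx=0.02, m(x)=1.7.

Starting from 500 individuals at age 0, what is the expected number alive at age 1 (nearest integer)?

Expected survivors = N0 · l_1 = 500 × 0.60 = 300 → 300

300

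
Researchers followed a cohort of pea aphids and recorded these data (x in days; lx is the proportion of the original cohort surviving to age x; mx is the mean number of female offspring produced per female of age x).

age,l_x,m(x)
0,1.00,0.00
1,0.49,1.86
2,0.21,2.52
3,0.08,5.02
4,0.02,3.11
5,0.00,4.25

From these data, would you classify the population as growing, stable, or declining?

growing

R0 = Σ lx·mx = 0 + 0.9114 + 0.5292 + 0.4016 + 0.0622 + 0 = 1.9044
R0 > 1, so the population is growing.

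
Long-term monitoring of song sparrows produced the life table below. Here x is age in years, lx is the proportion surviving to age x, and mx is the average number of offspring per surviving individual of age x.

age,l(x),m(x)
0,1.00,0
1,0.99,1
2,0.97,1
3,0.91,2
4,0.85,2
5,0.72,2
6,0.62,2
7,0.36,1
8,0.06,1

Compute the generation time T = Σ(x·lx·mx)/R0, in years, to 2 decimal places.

3.83

lx·mx: 0, 0.99, 0.97, 1.82, 1.7, 1.44, 1.24, 0.36, 0.06 → R0 = 8.58
x·lx·mx: 0, 0.99, 1.94, 5.46, 6.8, 7.2, 7.44, 2.52, 0.48 → Σ = 32.83
T = 32.83 / 8.58 = 3.82634… → 3.83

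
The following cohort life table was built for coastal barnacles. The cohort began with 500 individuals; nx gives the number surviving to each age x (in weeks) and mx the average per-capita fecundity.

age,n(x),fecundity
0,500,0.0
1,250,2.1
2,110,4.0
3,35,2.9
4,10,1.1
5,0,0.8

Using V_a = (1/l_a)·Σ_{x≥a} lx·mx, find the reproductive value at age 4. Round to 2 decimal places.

lx = nx/n0 = nx/500: 1, 0.5, 0.22, 0.07, 0.02, 0
lx·mx for x ≥ 4: 0.022, 0 → sum = 0.022
V_4 = 0.022 / l_4 = 0.022 / 0.02 = 1.1 → 1.10

1.10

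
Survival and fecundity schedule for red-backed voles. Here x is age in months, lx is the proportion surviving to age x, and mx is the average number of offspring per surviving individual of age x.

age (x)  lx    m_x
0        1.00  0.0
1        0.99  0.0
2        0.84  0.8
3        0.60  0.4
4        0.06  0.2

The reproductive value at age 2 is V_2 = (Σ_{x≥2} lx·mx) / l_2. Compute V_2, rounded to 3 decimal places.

lx·mx for x ≥ 2: 0.672, 0.24, 0.012 → sum = 0.924
V_2 = 0.924 / l_2 = 0.924 / 0.84 = 1.1 → 1.100

1.100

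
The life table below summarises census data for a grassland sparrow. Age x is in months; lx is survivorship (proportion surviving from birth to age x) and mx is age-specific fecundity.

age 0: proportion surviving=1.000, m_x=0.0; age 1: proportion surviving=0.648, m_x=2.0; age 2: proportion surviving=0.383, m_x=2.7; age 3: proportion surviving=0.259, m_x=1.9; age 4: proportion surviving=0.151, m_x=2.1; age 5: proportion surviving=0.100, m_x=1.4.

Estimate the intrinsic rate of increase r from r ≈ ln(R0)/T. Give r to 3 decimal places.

0.572

R0 = Σ lx·mx = 0 + 1.296 + 1.0341 + 0.4921 + 0.3171 + 0.14 = 3.2793
Σ x·lx·mx = 6.8089; T = 6.8089/3.2793 = 2.07633…
r ≈ ln(R0)/T = ln(3.2793)/2.07633… = 0.57199… → 0.572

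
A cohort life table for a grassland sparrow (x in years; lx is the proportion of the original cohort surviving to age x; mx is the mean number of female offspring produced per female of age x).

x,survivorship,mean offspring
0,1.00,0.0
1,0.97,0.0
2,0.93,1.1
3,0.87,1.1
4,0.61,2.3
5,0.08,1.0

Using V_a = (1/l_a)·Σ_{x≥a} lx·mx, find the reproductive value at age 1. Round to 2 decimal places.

lx·mx for x ≥ 1: 0, 1.023, 0.957, 1.403, 0.08 → sum = 3.463
V_1 = 3.463 / l_1 = 3.463 / 0.97 = 3.570103… → 3.57

3.57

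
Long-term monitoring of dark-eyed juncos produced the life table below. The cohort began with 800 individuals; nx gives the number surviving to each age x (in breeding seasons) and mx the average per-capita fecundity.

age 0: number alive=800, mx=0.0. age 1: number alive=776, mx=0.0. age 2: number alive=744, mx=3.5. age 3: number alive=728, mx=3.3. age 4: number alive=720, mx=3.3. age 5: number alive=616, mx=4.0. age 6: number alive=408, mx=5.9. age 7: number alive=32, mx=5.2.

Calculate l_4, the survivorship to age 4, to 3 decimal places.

l_4 = n_4/n_0 = 720/800 = 0.9 → 0.900

0.900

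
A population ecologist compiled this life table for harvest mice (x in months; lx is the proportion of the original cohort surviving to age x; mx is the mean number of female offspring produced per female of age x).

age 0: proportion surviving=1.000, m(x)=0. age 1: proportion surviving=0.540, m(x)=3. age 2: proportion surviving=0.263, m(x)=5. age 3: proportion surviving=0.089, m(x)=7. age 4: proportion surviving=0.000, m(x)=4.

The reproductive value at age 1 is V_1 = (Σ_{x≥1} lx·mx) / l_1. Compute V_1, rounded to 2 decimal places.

lx·mx for x ≥ 1: 1.62, 1.315, 0.623, 0 → sum = 3.558
V_1 = 3.558 / l_1 = 3.558 / 0.54 = 6.588889… → 6.59

6.59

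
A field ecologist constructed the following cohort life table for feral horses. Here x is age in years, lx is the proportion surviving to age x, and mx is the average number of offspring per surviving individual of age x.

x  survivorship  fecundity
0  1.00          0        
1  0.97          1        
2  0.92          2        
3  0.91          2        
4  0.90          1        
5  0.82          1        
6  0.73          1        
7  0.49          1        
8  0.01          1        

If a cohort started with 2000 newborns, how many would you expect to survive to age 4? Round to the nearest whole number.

Expected survivors = N0 · l_4 = 2000 × 0.90 = 1800 → 1800

1800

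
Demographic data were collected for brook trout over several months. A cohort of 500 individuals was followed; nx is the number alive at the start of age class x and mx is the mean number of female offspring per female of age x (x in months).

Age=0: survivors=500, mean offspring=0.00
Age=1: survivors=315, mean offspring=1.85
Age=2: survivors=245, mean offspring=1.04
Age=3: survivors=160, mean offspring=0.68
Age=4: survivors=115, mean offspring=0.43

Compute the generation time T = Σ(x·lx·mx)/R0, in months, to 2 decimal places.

lx = nx/n0 = nx/500: 1, 0.63, 0.49, 0.32, 0.23
lx·mx: 0, 1.1655, 0.5096, 0.2176, 0.0989 → R0 = 1.9916
x·lx·mx: 0, 1.1655, 1.0192, 0.6528, 0.3956 → Σ = 3.2331
T = 3.2331 / 1.9916 = 1.623368… → 1.62

1.62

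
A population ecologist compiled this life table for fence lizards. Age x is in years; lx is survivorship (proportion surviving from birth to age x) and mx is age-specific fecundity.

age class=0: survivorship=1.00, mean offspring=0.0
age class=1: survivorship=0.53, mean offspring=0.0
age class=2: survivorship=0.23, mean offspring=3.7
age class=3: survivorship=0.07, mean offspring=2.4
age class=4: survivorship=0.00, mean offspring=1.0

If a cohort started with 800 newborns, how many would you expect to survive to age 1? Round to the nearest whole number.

424

Expected survivors = N0 · l_1 = 800 × 0.53 = 424 → 424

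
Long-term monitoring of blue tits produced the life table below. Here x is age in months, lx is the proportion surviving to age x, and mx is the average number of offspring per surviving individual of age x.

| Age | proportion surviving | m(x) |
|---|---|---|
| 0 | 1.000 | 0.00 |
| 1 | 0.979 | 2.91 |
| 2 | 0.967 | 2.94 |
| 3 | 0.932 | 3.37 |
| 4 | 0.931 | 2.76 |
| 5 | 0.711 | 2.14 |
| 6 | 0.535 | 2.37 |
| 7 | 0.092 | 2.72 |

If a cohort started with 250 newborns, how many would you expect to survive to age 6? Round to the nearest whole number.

Expected survivors = N0 · l_6 = 250 × 0.535 = 133.75 → 134

134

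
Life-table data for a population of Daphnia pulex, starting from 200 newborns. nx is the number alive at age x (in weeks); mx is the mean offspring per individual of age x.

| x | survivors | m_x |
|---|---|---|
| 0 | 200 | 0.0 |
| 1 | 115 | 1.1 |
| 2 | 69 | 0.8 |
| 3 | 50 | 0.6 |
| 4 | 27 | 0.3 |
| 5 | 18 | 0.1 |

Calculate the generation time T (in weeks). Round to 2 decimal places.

lx = nx/n0 = nx/200: 1, 0.575, 0.345, 0.25, 0.135, 0.09
lx·mx: 0, 0.6325, 0.276, 0.15, 0.0405, 0.009 → R0 = 1.108
x·lx·mx: 0, 0.6325, 0.552, 0.45, 0.162, 0.045 → Σ = 1.8415
T = 1.8415 / 1.108 = 1.662004… → 1.66

1.66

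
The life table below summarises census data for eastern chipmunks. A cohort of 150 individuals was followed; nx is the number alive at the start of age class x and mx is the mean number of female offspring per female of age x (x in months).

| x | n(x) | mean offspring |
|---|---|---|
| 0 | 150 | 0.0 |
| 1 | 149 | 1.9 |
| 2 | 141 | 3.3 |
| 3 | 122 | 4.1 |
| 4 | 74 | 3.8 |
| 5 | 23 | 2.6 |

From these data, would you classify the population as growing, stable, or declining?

lx = nx/n0 = nx/150: 1, 0.99333…, 0.94, 0.81333…, 0.49333…, 0.15333…
R0 = Σ lx·mx = 0 + 1.887333… + 3.102 + 3.334667… + 1.874667… + 0.398667… = 10.597333…
R0 > 1, so the population is growing.

growing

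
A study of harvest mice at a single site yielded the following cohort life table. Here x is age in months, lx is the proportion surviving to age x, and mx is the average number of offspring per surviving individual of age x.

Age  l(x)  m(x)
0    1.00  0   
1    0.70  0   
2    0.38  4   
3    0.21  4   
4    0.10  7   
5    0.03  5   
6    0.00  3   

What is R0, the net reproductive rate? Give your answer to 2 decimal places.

lx·mx by age: 0, 0, 1.52, 0.84, 0.7, 0.15, 0
R0 = Σ lx·mx = 3.21 → 3.21

3.21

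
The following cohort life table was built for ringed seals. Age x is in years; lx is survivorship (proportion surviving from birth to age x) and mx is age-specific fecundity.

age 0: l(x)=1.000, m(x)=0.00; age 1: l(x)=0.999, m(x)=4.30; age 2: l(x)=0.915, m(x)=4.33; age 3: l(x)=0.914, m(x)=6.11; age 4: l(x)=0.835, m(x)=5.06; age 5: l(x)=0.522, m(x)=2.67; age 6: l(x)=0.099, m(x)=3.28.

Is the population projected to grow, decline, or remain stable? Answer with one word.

growing

R0 = Σ lx·mx = 0 + 4.2957 + 3.96195 + 5.58454 + 4.2251 + 1.39374 + 0.32472 = 19.78575
R0 > 1, so the population is growing.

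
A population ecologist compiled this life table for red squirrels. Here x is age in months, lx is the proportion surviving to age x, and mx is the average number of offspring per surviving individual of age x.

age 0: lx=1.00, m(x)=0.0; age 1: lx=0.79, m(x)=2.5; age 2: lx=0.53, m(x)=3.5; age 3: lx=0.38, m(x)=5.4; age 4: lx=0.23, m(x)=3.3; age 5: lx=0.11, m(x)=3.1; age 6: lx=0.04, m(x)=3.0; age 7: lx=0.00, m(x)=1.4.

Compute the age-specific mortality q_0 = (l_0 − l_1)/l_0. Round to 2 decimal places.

0.21

q_0 = (l_0 − l_1) / l_0 = (1 − 0.79) / 1
     = 0.21 / 1 = 0.21 → 0.21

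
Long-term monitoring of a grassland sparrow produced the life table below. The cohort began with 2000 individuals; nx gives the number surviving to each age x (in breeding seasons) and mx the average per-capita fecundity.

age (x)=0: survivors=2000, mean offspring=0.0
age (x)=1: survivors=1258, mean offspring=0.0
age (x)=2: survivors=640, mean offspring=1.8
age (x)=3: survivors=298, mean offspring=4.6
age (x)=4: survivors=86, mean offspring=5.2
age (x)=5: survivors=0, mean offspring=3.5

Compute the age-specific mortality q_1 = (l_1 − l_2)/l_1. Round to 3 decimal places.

0.491

lx = nx/n0 = nx/2000: 1, 0.629, 0.32, 0.149, 0.043, 0
q_1 = (l_1 − l_2) / l_1 = (0.629 − 0.32) / 0.629
     = 0.309 / 0.629 = 0.491256… → 0.491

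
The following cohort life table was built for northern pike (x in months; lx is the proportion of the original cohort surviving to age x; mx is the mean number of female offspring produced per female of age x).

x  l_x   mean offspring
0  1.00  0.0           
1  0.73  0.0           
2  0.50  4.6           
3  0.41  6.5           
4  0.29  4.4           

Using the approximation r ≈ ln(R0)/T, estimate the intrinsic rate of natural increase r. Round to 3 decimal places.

R0 = Σ lx·mx = 0 + 0 + 2.3 + 2.665 + 1.276 = 6.241
Σ x·lx·mx = 17.699; T = 17.699/6.241 = 2.83592…
r ≈ ln(R0)/T = ln(6.241)/2.83592… = 0.64569… → 0.646

0.646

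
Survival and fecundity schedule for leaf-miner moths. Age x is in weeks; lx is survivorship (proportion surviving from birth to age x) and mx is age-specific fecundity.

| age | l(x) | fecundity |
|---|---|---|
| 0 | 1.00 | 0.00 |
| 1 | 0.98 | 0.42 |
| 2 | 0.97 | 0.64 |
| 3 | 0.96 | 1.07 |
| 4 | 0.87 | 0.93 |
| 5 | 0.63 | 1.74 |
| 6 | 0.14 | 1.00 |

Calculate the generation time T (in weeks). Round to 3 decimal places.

3.482

lx·mx: 0, 0.4116, 0.6208, 1.0272, 0.8091, 1.0962, 0.14 → R0 = 4.1049
x·lx·mx: 0, 0.4116, 1.2416, 3.0816, 3.2364, 5.481, 0.84 → Σ = 14.2922
T = 14.2922 / 4.1049 = 3.481741… → 3.482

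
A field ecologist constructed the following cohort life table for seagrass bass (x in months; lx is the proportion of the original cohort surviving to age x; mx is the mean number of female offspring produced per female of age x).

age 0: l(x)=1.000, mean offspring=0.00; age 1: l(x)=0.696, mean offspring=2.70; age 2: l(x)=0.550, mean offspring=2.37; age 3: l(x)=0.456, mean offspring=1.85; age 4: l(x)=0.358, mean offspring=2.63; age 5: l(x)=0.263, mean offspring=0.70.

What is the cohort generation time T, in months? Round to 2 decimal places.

2.27

lx·mx: 0, 1.8792, 1.3035, 0.8436, 0.94154, 0.1841 → R0 = 5.15194
x·lx·mx: 0, 1.8792, 2.607, 2.5308, 3.76616, 0.9205 → Σ = 11.70366
T = 11.70366 / 5.15194 = 2.2717… → 2.27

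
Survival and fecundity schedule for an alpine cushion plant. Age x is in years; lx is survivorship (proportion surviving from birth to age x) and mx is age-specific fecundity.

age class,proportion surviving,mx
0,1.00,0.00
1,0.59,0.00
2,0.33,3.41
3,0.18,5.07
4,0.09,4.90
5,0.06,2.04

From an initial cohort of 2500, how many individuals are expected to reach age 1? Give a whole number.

Expected survivors = N0 · l_1 = 2500 × 0.59 = 1475 → 1475

1475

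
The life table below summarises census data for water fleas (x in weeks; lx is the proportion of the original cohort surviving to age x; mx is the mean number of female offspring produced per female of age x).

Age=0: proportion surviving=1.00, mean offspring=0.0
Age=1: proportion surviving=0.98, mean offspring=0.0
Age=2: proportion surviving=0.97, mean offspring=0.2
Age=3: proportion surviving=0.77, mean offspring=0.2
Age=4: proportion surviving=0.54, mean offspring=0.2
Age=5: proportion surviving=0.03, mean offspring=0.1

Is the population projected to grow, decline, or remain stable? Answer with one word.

R0 = Σ lx·mx = 0 + 0 + 0.194 + 0.154 + 0.108 + 0.003 = 0.459
R0 < 1, so the population is declining.

declining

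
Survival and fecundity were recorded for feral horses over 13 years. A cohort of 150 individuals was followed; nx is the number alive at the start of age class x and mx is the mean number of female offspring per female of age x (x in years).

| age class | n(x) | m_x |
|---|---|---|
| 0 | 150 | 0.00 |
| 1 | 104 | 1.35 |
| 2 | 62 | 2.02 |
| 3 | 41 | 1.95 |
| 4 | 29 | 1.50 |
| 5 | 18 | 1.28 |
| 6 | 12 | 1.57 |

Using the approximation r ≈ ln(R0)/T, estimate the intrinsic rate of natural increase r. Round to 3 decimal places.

0.440

lx = nx/n0 = nx/150: 1, 0.69333…, 0.41333…, 0.27333…, 0.19333…, 0.12, 0.08
R0 = Σ lx·mx = 0 + 0.936… + 0.83493… + 0.533… + 0.29… + 0.1536 + 0.1256 = 2.873133…
Σ x·lx·mx = 6.886467…; T = 6.886467…/2.873133… = 2.39685…
r ≈ ln(R0)/T = ln(2.873133…)/2.39685… = 0.44033… → 0.440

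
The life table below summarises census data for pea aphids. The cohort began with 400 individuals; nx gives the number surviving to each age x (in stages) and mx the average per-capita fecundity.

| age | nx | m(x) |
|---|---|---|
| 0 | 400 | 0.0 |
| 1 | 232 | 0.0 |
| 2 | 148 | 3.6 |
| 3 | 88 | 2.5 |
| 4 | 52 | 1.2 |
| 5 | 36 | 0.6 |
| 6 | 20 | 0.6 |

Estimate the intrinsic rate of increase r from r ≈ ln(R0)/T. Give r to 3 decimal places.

lx = nx/n0 = nx/400: 1, 0.58, 0.37, 0.22, 0.13, 0.09, 0.05
R0 = Σ lx·mx = 0 + 0 + 1.332 + 0.55 + 0.156 + 0.054 + 0.03 = 2.122
Σ x·lx·mx = 5.388; T = 5.388/2.122 = 2.53911…
r ≈ ln(R0)/T = ln(2.122)/2.53911… = 0.29631… → 0.296

0.296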